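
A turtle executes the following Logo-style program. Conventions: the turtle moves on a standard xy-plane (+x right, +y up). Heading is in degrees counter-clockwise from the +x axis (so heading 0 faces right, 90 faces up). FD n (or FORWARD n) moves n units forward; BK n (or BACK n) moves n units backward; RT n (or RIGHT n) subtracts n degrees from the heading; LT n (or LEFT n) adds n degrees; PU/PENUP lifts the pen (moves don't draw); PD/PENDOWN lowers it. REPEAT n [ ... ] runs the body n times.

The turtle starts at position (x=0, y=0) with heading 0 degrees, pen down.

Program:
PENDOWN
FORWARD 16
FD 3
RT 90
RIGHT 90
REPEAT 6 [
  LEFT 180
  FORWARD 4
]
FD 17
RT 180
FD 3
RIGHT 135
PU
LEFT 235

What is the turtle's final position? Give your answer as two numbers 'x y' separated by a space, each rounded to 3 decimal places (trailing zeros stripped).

Answer: 5 0

Derivation:
Executing turtle program step by step:
Start: pos=(0,0), heading=0, pen down
PD: pen down
FD 16: (0,0) -> (16,0) [heading=0, draw]
FD 3: (16,0) -> (19,0) [heading=0, draw]
RT 90: heading 0 -> 270
RT 90: heading 270 -> 180
REPEAT 6 [
  -- iteration 1/6 --
  LT 180: heading 180 -> 0
  FD 4: (19,0) -> (23,0) [heading=0, draw]
  -- iteration 2/6 --
  LT 180: heading 0 -> 180
  FD 4: (23,0) -> (19,0) [heading=180, draw]
  -- iteration 3/6 --
  LT 180: heading 180 -> 0
  FD 4: (19,0) -> (23,0) [heading=0, draw]
  -- iteration 4/6 --
  LT 180: heading 0 -> 180
  FD 4: (23,0) -> (19,0) [heading=180, draw]
  -- iteration 5/6 --
  LT 180: heading 180 -> 0
  FD 4: (19,0) -> (23,0) [heading=0, draw]
  -- iteration 6/6 --
  LT 180: heading 0 -> 180
  FD 4: (23,0) -> (19,0) [heading=180, draw]
]
FD 17: (19,0) -> (2,0) [heading=180, draw]
RT 180: heading 180 -> 0
FD 3: (2,0) -> (5,0) [heading=0, draw]
RT 135: heading 0 -> 225
PU: pen up
LT 235: heading 225 -> 100
Final: pos=(5,0), heading=100, 10 segment(s) drawn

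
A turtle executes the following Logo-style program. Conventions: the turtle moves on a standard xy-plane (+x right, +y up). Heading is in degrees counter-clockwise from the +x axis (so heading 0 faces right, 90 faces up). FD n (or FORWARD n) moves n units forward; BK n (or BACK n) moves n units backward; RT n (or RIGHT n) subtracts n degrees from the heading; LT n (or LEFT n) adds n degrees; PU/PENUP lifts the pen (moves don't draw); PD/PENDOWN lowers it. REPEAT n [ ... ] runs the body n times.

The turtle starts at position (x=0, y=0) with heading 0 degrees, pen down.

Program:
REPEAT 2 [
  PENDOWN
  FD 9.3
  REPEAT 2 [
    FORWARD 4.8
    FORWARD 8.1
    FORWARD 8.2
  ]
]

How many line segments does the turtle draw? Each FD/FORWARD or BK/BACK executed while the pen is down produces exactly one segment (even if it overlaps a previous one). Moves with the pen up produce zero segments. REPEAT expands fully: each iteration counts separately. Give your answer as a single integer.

Executing turtle program step by step:
Start: pos=(0,0), heading=0, pen down
REPEAT 2 [
  -- iteration 1/2 --
  PD: pen down
  FD 9.3: (0,0) -> (9.3,0) [heading=0, draw]
  REPEAT 2 [
    -- iteration 1/2 --
    FD 4.8: (9.3,0) -> (14.1,0) [heading=0, draw]
    FD 8.1: (14.1,0) -> (22.2,0) [heading=0, draw]
    FD 8.2: (22.2,0) -> (30.4,0) [heading=0, draw]
    -- iteration 2/2 --
    FD 4.8: (30.4,0) -> (35.2,0) [heading=0, draw]
    FD 8.1: (35.2,0) -> (43.3,0) [heading=0, draw]
    FD 8.2: (43.3,0) -> (51.5,0) [heading=0, draw]
  ]
  -- iteration 2/2 --
  PD: pen down
  FD 9.3: (51.5,0) -> (60.8,0) [heading=0, draw]
  REPEAT 2 [
    -- iteration 1/2 --
    FD 4.8: (60.8,0) -> (65.6,0) [heading=0, draw]
    FD 8.1: (65.6,0) -> (73.7,0) [heading=0, draw]
    FD 8.2: (73.7,0) -> (81.9,0) [heading=0, draw]
    -- iteration 2/2 --
    FD 4.8: (81.9,0) -> (86.7,0) [heading=0, draw]
    FD 8.1: (86.7,0) -> (94.8,0) [heading=0, draw]
    FD 8.2: (94.8,0) -> (103,0) [heading=0, draw]
  ]
]
Final: pos=(103,0), heading=0, 14 segment(s) drawn
Segments drawn: 14

Answer: 14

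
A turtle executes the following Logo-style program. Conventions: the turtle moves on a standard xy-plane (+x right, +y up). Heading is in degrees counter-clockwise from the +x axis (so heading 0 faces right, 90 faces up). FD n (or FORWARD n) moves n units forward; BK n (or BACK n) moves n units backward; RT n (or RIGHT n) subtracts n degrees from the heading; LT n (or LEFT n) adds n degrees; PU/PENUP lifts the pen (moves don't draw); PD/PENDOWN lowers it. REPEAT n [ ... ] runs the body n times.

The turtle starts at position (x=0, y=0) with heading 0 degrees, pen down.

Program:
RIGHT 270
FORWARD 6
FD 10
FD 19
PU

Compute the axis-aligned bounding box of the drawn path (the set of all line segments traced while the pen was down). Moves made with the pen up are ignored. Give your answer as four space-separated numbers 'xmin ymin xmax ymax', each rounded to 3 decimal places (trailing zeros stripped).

Answer: 0 0 0 35

Derivation:
Executing turtle program step by step:
Start: pos=(0,0), heading=0, pen down
RT 270: heading 0 -> 90
FD 6: (0,0) -> (0,6) [heading=90, draw]
FD 10: (0,6) -> (0,16) [heading=90, draw]
FD 19: (0,16) -> (0,35) [heading=90, draw]
PU: pen up
Final: pos=(0,35), heading=90, 3 segment(s) drawn

Segment endpoints: x in {0, 0, 0, 0}, y in {0, 6, 16, 35}
xmin=0, ymin=0, xmax=0, ymax=35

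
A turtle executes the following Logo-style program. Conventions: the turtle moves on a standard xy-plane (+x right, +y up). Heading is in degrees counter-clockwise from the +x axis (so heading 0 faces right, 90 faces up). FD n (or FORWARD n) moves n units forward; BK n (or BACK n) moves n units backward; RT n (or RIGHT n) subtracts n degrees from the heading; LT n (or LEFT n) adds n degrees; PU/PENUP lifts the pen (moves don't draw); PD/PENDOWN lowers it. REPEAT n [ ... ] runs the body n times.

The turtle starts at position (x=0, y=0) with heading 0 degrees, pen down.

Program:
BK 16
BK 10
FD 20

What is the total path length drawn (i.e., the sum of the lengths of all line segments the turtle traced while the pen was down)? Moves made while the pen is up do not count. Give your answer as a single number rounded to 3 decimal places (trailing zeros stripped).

Answer: 46

Derivation:
Executing turtle program step by step:
Start: pos=(0,0), heading=0, pen down
BK 16: (0,0) -> (-16,0) [heading=0, draw]
BK 10: (-16,0) -> (-26,0) [heading=0, draw]
FD 20: (-26,0) -> (-6,0) [heading=0, draw]
Final: pos=(-6,0), heading=0, 3 segment(s) drawn

Segment lengths:
  seg 1: (0,0) -> (-16,0), length = 16
  seg 2: (-16,0) -> (-26,0), length = 10
  seg 3: (-26,0) -> (-6,0), length = 20
Total = 46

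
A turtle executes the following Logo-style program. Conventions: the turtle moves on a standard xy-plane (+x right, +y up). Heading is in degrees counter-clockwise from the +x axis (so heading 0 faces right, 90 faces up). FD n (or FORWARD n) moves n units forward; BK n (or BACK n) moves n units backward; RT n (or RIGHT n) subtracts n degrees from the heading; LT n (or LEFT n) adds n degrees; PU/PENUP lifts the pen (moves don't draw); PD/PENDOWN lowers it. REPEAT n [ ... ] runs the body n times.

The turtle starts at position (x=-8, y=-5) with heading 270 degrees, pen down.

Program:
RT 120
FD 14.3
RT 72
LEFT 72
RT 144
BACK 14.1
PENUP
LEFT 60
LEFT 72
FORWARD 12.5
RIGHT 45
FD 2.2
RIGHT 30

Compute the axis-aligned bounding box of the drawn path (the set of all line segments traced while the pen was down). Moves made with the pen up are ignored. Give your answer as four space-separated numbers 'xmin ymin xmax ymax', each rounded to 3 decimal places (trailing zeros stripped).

Executing turtle program step by step:
Start: pos=(-8,-5), heading=270, pen down
RT 120: heading 270 -> 150
FD 14.3: (-8,-5) -> (-20.384,2.15) [heading=150, draw]
RT 72: heading 150 -> 78
LT 72: heading 78 -> 150
RT 144: heading 150 -> 6
BK 14.1: (-20.384,2.15) -> (-34.407,0.676) [heading=6, draw]
PU: pen up
LT 60: heading 6 -> 66
LT 72: heading 66 -> 138
FD 12.5: (-34.407,0.676) -> (-43.696,9.04) [heading=138, move]
RT 45: heading 138 -> 93
FD 2.2: (-43.696,9.04) -> (-43.811,11.237) [heading=93, move]
RT 30: heading 93 -> 63
Final: pos=(-43.811,11.237), heading=63, 2 segment(s) drawn

Segment endpoints: x in {-34.407, -20.384, -8}, y in {-5, 0.676, 2.15}
xmin=-34.407, ymin=-5, xmax=-8, ymax=2.15

Answer: -34.407 -5 -8 2.15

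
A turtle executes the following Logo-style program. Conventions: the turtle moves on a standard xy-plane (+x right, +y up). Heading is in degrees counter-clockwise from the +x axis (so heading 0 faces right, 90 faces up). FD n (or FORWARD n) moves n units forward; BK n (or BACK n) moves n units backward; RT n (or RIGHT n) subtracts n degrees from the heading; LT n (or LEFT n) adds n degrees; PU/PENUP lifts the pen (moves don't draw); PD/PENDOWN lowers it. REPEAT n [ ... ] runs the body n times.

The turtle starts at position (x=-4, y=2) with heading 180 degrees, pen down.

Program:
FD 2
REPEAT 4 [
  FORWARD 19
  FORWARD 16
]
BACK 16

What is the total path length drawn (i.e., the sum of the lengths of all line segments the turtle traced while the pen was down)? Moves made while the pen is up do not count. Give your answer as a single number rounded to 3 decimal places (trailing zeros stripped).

Answer: 158

Derivation:
Executing turtle program step by step:
Start: pos=(-4,2), heading=180, pen down
FD 2: (-4,2) -> (-6,2) [heading=180, draw]
REPEAT 4 [
  -- iteration 1/4 --
  FD 19: (-6,2) -> (-25,2) [heading=180, draw]
  FD 16: (-25,2) -> (-41,2) [heading=180, draw]
  -- iteration 2/4 --
  FD 19: (-41,2) -> (-60,2) [heading=180, draw]
  FD 16: (-60,2) -> (-76,2) [heading=180, draw]
  -- iteration 3/4 --
  FD 19: (-76,2) -> (-95,2) [heading=180, draw]
  FD 16: (-95,2) -> (-111,2) [heading=180, draw]
  -- iteration 4/4 --
  FD 19: (-111,2) -> (-130,2) [heading=180, draw]
  FD 16: (-130,2) -> (-146,2) [heading=180, draw]
]
BK 16: (-146,2) -> (-130,2) [heading=180, draw]
Final: pos=(-130,2), heading=180, 10 segment(s) drawn

Segment lengths:
  seg 1: (-4,2) -> (-6,2), length = 2
  seg 2: (-6,2) -> (-25,2), length = 19
  seg 3: (-25,2) -> (-41,2), length = 16
  seg 4: (-41,2) -> (-60,2), length = 19
  seg 5: (-60,2) -> (-76,2), length = 16
  seg 6: (-76,2) -> (-95,2), length = 19
  seg 7: (-95,2) -> (-111,2), length = 16
  seg 8: (-111,2) -> (-130,2), length = 19
  seg 9: (-130,2) -> (-146,2), length = 16
  seg 10: (-146,2) -> (-130,2), length = 16
Total = 158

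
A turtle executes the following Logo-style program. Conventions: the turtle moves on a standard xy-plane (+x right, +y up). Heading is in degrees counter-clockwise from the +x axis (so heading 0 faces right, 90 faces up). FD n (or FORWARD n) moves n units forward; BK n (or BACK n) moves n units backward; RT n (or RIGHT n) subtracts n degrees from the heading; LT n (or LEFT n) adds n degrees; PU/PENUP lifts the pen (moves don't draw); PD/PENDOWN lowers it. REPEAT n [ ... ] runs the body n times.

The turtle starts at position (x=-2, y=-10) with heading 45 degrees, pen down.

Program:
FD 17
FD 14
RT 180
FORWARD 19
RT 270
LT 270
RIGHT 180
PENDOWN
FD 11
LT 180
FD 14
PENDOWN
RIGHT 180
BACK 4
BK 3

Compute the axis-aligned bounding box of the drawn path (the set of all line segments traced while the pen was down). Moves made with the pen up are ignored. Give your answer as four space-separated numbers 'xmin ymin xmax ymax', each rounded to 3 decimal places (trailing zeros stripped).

Answer: -2 -10 19.92 11.92

Derivation:
Executing turtle program step by step:
Start: pos=(-2,-10), heading=45, pen down
FD 17: (-2,-10) -> (10.021,2.021) [heading=45, draw]
FD 14: (10.021,2.021) -> (19.92,11.92) [heading=45, draw]
RT 180: heading 45 -> 225
FD 19: (19.92,11.92) -> (6.485,-1.515) [heading=225, draw]
RT 270: heading 225 -> 315
LT 270: heading 315 -> 225
RT 180: heading 225 -> 45
PD: pen down
FD 11: (6.485,-1.515) -> (14.263,6.263) [heading=45, draw]
LT 180: heading 45 -> 225
FD 14: (14.263,6.263) -> (4.364,-3.636) [heading=225, draw]
PD: pen down
RT 180: heading 225 -> 45
BK 4: (4.364,-3.636) -> (1.536,-6.464) [heading=45, draw]
BK 3: (1.536,-6.464) -> (-0.586,-8.586) [heading=45, draw]
Final: pos=(-0.586,-8.586), heading=45, 7 segment(s) drawn

Segment endpoints: x in {-2, -0.586, 1.536, 4.364, 6.485, 10.021, 14.263, 19.92}, y in {-10, -8.586, -6.464, -3.636, -1.515, 2.021, 6.263, 11.92}
xmin=-2, ymin=-10, xmax=19.92, ymax=11.92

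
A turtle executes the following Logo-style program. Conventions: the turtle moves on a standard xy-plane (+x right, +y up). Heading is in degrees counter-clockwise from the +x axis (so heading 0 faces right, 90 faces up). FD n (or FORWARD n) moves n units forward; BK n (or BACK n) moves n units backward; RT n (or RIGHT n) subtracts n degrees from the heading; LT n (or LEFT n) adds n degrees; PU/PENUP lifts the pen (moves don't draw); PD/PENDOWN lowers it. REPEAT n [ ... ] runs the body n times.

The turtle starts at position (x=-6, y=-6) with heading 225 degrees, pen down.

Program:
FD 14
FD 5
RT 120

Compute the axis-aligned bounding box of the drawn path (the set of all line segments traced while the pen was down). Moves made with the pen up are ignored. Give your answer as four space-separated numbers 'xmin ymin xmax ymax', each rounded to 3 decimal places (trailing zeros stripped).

Answer: -19.435 -19.435 -6 -6

Derivation:
Executing turtle program step by step:
Start: pos=(-6,-6), heading=225, pen down
FD 14: (-6,-6) -> (-15.899,-15.899) [heading=225, draw]
FD 5: (-15.899,-15.899) -> (-19.435,-19.435) [heading=225, draw]
RT 120: heading 225 -> 105
Final: pos=(-19.435,-19.435), heading=105, 2 segment(s) drawn

Segment endpoints: x in {-19.435, -15.899, -6}, y in {-19.435, -15.899, -6}
xmin=-19.435, ymin=-19.435, xmax=-6, ymax=-6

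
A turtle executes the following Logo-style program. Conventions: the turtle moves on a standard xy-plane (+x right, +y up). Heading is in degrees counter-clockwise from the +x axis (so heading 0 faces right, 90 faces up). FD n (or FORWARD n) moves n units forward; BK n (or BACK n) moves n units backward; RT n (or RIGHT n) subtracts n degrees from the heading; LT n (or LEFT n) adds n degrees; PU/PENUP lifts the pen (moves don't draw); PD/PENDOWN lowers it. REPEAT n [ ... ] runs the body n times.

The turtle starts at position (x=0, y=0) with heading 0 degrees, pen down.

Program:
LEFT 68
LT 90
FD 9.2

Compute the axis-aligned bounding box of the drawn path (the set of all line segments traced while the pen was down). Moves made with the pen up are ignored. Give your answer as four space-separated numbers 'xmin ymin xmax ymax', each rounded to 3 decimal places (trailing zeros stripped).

Executing turtle program step by step:
Start: pos=(0,0), heading=0, pen down
LT 68: heading 0 -> 68
LT 90: heading 68 -> 158
FD 9.2: (0,0) -> (-8.53,3.446) [heading=158, draw]
Final: pos=(-8.53,3.446), heading=158, 1 segment(s) drawn

Segment endpoints: x in {-8.53, 0}, y in {0, 3.446}
xmin=-8.53, ymin=0, xmax=0, ymax=3.446

Answer: -8.53 0 0 3.446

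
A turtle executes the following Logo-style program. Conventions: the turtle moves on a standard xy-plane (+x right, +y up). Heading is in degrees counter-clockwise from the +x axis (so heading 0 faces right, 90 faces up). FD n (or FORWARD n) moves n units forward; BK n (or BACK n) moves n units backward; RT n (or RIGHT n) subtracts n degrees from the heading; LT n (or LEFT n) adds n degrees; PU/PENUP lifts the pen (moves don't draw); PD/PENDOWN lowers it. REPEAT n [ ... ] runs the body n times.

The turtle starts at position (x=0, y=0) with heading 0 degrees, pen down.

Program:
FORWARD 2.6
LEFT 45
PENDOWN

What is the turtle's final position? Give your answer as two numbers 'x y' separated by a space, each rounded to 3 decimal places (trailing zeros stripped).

Answer: 2.6 0

Derivation:
Executing turtle program step by step:
Start: pos=(0,0), heading=0, pen down
FD 2.6: (0,0) -> (2.6,0) [heading=0, draw]
LT 45: heading 0 -> 45
PD: pen down
Final: pos=(2.6,0), heading=45, 1 segment(s) drawn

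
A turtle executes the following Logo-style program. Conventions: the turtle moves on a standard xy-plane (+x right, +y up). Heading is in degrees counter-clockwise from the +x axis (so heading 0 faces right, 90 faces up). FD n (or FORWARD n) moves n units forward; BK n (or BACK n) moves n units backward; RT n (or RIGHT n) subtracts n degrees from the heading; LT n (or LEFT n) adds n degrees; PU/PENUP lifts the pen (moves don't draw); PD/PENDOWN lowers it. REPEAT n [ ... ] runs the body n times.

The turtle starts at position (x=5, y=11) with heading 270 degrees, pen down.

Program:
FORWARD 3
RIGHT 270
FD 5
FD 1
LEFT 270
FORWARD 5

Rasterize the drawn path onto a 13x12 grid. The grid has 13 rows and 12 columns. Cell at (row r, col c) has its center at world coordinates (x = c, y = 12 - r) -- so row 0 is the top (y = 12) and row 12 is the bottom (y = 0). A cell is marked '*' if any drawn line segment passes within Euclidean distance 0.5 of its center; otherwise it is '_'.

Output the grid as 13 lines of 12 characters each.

Segment 0: (5,11) -> (5,8)
Segment 1: (5,8) -> (10,8)
Segment 2: (10,8) -> (11,8)
Segment 3: (11,8) -> (11,3)

Answer: ____________
_____*______
_____*______
_____*______
_____*******
___________*
___________*
___________*
___________*
___________*
____________
____________
____________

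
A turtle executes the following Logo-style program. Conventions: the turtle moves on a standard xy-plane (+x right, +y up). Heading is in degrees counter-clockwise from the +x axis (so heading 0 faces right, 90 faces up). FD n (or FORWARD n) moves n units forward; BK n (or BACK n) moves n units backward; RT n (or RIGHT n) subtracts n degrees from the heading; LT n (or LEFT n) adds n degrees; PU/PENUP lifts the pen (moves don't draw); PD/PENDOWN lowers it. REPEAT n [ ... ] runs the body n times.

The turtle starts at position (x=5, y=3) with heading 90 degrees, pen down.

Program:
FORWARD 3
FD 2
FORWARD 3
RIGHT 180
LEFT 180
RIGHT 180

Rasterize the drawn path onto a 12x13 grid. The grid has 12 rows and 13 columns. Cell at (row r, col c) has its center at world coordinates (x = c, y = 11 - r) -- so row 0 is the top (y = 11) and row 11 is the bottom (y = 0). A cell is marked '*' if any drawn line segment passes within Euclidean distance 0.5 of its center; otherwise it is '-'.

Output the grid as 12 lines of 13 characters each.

Answer: -----*-------
-----*-------
-----*-------
-----*-------
-----*-------
-----*-------
-----*-------
-----*-------
-----*-------
-------------
-------------
-------------

Derivation:
Segment 0: (5,3) -> (5,6)
Segment 1: (5,6) -> (5,8)
Segment 2: (5,8) -> (5,11)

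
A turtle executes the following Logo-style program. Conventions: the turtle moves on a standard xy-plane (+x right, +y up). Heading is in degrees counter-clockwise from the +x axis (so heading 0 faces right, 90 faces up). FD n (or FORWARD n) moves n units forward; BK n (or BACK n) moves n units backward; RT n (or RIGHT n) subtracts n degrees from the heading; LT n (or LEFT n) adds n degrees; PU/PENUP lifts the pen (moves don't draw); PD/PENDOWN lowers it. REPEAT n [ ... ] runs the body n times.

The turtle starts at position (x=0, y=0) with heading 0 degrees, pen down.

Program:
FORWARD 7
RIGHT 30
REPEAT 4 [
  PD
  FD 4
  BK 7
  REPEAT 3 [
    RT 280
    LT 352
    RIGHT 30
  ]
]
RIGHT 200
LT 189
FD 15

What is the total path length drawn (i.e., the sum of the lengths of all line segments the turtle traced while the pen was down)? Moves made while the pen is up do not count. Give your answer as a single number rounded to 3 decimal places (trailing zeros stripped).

Answer: 66

Derivation:
Executing turtle program step by step:
Start: pos=(0,0), heading=0, pen down
FD 7: (0,0) -> (7,0) [heading=0, draw]
RT 30: heading 0 -> 330
REPEAT 4 [
  -- iteration 1/4 --
  PD: pen down
  FD 4: (7,0) -> (10.464,-2) [heading=330, draw]
  BK 7: (10.464,-2) -> (4.402,1.5) [heading=330, draw]
  REPEAT 3 [
    -- iteration 1/3 --
    RT 280: heading 330 -> 50
    LT 352: heading 50 -> 42
    RT 30: heading 42 -> 12
    -- iteration 2/3 --
    RT 280: heading 12 -> 92
    LT 352: heading 92 -> 84
    RT 30: heading 84 -> 54
    -- iteration 3/3 --
    RT 280: heading 54 -> 134
    LT 352: heading 134 -> 126
    RT 30: heading 126 -> 96
  ]
  -- iteration 2/4 --
  PD: pen down
  FD 4: (4.402,1.5) -> (3.984,5.478) [heading=96, draw]
  BK 7: (3.984,5.478) -> (4.716,-1.484) [heading=96, draw]
  REPEAT 3 [
    -- iteration 1/3 --
    RT 280: heading 96 -> 176
    LT 352: heading 176 -> 168
    RT 30: heading 168 -> 138
    -- iteration 2/3 --
    RT 280: heading 138 -> 218
    LT 352: heading 218 -> 210
    RT 30: heading 210 -> 180
    -- iteration 3/3 --
    RT 280: heading 180 -> 260
    LT 352: heading 260 -> 252
    RT 30: heading 252 -> 222
  ]
  -- iteration 3/4 --
  PD: pen down
  FD 4: (4.716,-1.484) -> (1.743,-4.16) [heading=222, draw]
  BK 7: (1.743,-4.16) -> (6.945,0.524) [heading=222, draw]
  REPEAT 3 [
    -- iteration 1/3 --
    RT 280: heading 222 -> 302
    LT 352: heading 302 -> 294
    RT 30: heading 294 -> 264
    -- iteration 2/3 --
    RT 280: heading 264 -> 344
    LT 352: heading 344 -> 336
    RT 30: heading 336 -> 306
    -- iteration 3/3 --
    RT 280: heading 306 -> 26
    LT 352: heading 26 -> 18
    RT 30: heading 18 -> 348
  ]
  -- iteration 4/4 --
  PD: pen down
  FD 4: (6.945,0.524) -> (10.858,-0.308) [heading=348, draw]
  BK 7: (10.858,-0.308) -> (4.011,1.148) [heading=348, draw]
  REPEAT 3 [
    -- iteration 1/3 --
    RT 280: heading 348 -> 68
    LT 352: heading 68 -> 60
    RT 30: heading 60 -> 30
    -- iteration 2/3 --
    RT 280: heading 30 -> 110
    LT 352: heading 110 -> 102
    RT 30: heading 102 -> 72
    -- iteration 3/3 --
    RT 280: heading 72 -> 152
    LT 352: heading 152 -> 144
    RT 30: heading 144 -> 114
  ]
]
RT 200: heading 114 -> 274
LT 189: heading 274 -> 103
FD 15: (4.011,1.148) -> (0.636,15.763) [heading=103, draw]
Final: pos=(0.636,15.763), heading=103, 10 segment(s) drawn

Segment lengths:
  seg 1: (0,0) -> (7,0), length = 7
  seg 2: (7,0) -> (10.464,-2), length = 4
  seg 3: (10.464,-2) -> (4.402,1.5), length = 7
  seg 4: (4.402,1.5) -> (3.984,5.478), length = 4
  seg 5: (3.984,5.478) -> (4.716,-1.484), length = 7
  seg 6: (4.716,-1.484) -> (1.743,-4.16), length = 4
  seg 7: (1.743,-4.16) -> (6.945,0.524), length = 7
  seg 8: (6.945,0.524) -> (10.858,-0.308), length = 4
  seg 9: (10.858,-0.308) -> (4.011,1.148), length = 7
  seg 10: (4.011,1.148) -> (0.636,15.763), length = 15
Total = 66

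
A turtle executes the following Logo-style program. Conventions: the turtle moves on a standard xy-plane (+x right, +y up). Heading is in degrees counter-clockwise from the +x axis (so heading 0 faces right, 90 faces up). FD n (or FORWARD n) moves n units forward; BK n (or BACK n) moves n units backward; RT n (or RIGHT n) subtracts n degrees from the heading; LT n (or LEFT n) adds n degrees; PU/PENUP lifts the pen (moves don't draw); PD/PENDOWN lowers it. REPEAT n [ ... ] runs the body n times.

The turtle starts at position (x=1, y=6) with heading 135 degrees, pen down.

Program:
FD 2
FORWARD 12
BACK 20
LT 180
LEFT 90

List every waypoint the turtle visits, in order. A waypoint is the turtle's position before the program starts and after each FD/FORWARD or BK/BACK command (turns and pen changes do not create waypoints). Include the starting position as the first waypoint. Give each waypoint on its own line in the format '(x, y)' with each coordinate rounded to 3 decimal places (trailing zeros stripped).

Executing turtle program step by step:
Start: pos=(1,6), heading=135, pen down
FD 2: (1,6) -> (-0.414,7.414) [heading=135, draw]
FD 12: (-0.414,7.414) -> (-8.899,15.899) [heading=135, draw]
BK 20: (-8.899,15.899) -> (5.243,1.757) [heading=135, draw]
LT 180: heading 135 -> 315
LT 90: heading 315 -> 45
Final: pos=(5.243,1.757), heading=45, 3 segment(s) drawn
Waypoints (4 total):
(1, 6)
(-0.414, 7.414)
(-8.899, 15.899)
(5.243, 1.757)

Answer: (1, 6)
(-0.414, 7.414)
(-8.899, 15.899)
(5.243, 1.757)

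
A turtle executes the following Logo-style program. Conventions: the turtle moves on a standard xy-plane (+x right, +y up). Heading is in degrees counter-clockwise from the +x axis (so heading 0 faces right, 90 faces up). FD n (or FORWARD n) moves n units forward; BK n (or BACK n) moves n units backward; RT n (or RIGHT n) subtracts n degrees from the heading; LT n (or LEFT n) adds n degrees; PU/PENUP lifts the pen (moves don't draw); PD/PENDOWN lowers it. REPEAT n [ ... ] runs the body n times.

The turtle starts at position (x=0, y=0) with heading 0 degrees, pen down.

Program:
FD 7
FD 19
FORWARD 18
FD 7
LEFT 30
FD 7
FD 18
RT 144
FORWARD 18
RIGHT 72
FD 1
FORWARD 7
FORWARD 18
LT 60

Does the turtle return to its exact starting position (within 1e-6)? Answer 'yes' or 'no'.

Executing turtle program step by step:
Start: pos=(0,0), heading=0, pen down
FD 7: (0,0) -> (7,0) [heading=0, draw]
FD 19: (7,0) -> (26,0) [heading=0, draw]
FD 18: (26,0) -> (44,0) [heading=0, draw]
FD 7: (44,0) -> (51,0) [heading=0, draw]
LT 30: heading 0 -> 30
FD 7: (51,0) -> (57.062,3.5) [heading=30, draw]
FD 18: (57.062,3.5) -> (72.651,12.5) [heading=30, draw]
RT 144: heading 30 -> 246
FD 18: (72.651,12.5) -> (65.329,-3.944) [heading=246, draw]
RT 72: heading 246 -> 174
FD 1: (65.329,-3.944) -> (64.335,-3.839) [heading=174, draw]
FD 7: (64.335,-3.839) -> (57.373,-3.108) [heading=174, draw]
FD 18: (57.373,-3.108) -> (39.472,-1.226) [heading=174, draw]
LT 60: heading 174 -> 234
Final: pos=(39.472,-1.226), heading=234, 10 segment(s) drawn

Start position: (0, 0)
Final position: (39.472, -1.226)
Distance = 39.491; >= 1e-6 -> NOT closed

Answer: no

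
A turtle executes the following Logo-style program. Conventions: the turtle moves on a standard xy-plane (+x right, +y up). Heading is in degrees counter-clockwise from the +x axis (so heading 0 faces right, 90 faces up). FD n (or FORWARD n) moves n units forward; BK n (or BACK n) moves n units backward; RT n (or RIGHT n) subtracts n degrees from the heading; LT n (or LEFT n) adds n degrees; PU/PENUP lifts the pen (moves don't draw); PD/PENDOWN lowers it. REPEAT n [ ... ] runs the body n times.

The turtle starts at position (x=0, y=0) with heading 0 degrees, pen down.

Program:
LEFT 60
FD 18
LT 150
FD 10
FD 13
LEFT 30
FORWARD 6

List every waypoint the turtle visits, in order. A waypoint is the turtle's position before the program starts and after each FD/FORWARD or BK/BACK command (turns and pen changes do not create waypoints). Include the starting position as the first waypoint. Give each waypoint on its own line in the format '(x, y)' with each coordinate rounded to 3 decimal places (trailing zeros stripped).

Answer: (0, 0)
(9, 15.588)
(0.34, 10.588)
(-10.919, 4.088)
(-13.919, -1.108)

Derivation:
Executing turtle program step by step:
Start: pos=(0,0), heading=0, pen down
LT 60: heading 0 -> 60
FD 18: (0,0) -> (9,15.588) [heading=60, draw]
LT 150: heading 60 -> 210
FD 10: (9,15.588) -> (0.34,10.588) [heading=210, draw]
FD 13: (0.34,10.588) -> (-10.919,4.088) [heading=210, draw]
LT 30: heading 210 -> 240
FD 6: (-10.919,4.088) -> (-13.919,-1.108) [heading=240, draw]
Final: pos=(-13.919,-1.108), heading=240, 4 segment(s) drawn
Waypoints (5 total):
(0, 0)
(9, 15.588)
(0.34, 10.588)
(-10.919, 4.088)
(-13.919, -1.108)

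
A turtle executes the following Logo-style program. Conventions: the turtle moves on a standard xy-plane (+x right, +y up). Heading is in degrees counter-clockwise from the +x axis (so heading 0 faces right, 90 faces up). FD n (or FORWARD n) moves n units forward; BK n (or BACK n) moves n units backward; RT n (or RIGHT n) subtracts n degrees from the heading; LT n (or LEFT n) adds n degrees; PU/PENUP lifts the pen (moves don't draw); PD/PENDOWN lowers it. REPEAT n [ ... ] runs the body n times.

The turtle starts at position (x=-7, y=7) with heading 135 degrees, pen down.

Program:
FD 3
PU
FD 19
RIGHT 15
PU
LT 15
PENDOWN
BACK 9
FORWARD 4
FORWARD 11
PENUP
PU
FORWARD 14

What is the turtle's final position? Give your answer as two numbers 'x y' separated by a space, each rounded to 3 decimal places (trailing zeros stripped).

Answer: -36.698 36.698

Derivation:
Executing turtle program step by step:
Start: pos=(-7,7), heading=135, pen down
FD 3: (-7,7) -> (-9.121,9.121) [heading=135, draw]
PU: pen up
FD 19: (-9.121,9.121) -> (-22.556,22.556) [heading=135, move]
RT 15: heading 135 -> 120
PU: pen up
LT 15: heading 120 -> 135
PD: pen down
BK 9: (-22.556,22.556) -> (-16.192,16.192) [heading=135, draw]
FD 4: (-16.192,16.192) -> (-19.021,19.021) [heading=135, draw]
FD 11: (-19.021,19.021) -> (-26.799,26.799) [heading=135, draw]
PU: pen up
PU: pen up
FD 14: (-26.799,26.799) -> (-36.698,36.698) [heading=135, move]
Final: pos=(-36.698,36.698), heading=135, 4 segment(s) drawn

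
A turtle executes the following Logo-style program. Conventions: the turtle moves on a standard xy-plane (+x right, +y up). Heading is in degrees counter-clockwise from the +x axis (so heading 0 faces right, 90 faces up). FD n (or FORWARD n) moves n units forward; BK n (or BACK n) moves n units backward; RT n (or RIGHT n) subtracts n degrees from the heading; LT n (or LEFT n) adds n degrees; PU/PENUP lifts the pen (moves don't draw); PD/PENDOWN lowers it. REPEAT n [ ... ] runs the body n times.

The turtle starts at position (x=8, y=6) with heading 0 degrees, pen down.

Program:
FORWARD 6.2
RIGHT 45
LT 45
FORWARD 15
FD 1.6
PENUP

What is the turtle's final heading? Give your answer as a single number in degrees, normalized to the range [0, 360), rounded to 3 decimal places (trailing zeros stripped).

Answer: 0

Derivation:
Executing turtle program step by step:
Start: pos=(8,6), heading=0, pen down
FD 6.2: (8,6) -> (14.2,6) [heading=0, draw]
RT 45: heading 0 -> 315
LT 45: heading 315 -> 0
FD 15: (14.2,6) -> (29.2,6) [heading=0, draw]
FD 1.6: (29.2,6) -> (30.8,6) [heading=0, draw]
PU: pen up
Final: pos=(30.8,6), heading=0, 3 segment(s) drawn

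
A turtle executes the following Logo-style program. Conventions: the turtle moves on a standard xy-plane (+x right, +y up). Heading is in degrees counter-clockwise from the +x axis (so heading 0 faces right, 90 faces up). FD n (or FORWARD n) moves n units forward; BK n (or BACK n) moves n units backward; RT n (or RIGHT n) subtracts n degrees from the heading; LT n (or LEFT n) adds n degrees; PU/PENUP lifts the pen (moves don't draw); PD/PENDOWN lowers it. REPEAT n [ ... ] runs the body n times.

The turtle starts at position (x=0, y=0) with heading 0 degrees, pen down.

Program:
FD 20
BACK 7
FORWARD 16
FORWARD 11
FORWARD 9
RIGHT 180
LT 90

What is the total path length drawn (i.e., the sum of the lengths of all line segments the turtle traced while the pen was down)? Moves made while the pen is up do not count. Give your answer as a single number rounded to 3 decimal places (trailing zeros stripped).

Answer: 63

Derivation:
Executing turtle program step by step:
Start: pos=(0,0), heading=0, pen down
FD 20: (0,0) -> (20,0) [heading=0, draw]
BK 7: (20,0) -> (13,0) [heading=0, draw]
FD 16: (13,0) -> (29,0) [heading=0, draw]
FD 11: (29,0) -> (40,0) [heading=0, draw]
FD 9: (40,0) -> (49,0) [heading=0, draw]
RT 180: heading 0 -> 180
LT 90: heading 180 -> 270
Final: pos=(49,0), heading=270, 5 segment(s) drawn

Segment lengths:
  seg 1: (0,0) -> (20,0), length = 20
  seg 2: (20,0) -> (13,0), length = 7
  seg 3: (13,0) -> (29,0), length = 16
  seg 4: (29,0) -> (40,0), length = 11
  seg 5: (40,0) -> (49,0), length = 9
Total = 63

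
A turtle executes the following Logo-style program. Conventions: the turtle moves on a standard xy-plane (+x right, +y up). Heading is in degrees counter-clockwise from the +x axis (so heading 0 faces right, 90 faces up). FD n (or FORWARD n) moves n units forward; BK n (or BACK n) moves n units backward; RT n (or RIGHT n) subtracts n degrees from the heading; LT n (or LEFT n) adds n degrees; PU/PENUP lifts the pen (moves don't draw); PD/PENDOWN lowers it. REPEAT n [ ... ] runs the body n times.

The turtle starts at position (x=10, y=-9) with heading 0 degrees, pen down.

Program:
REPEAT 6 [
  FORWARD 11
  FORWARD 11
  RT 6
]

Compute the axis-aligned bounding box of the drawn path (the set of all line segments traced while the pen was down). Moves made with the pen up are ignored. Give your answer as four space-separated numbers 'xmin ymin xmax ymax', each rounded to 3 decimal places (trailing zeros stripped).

Answer: 10 -42.62 135.473 -9

Derivation:
Executing turtle program step by step:
Start: pos=(10,-9), heading=0, pen down
REPEAT 6 [
  -- iteration 1/6 --
  FD 11: (10,-9) -> (21,-9) [heading=0, draw]
  FD 11: (21,-9) -> (32,-9) [heading=0, draw]
  RT 6: heading 0 -> 354
  -- iteration 2/6 --
  FD 11: (32,-9) -> (42.94,-10.15) [heading=354, draw]
  FD 11: (42.94,-10.15) -> (53.879,-11.3) [heading=354, draw]
  RT 6: heading 354 -> 348
  -- iteration 3/6 --
  FD 11: (53.879,-11.3) -> (64.639,-13.587) [heading=348, draw]
  FD 11: (64.639,-13.587) -> (75.399,-15.874) [heading=348, draw]
  RT 6: heading 348 -> 342
  -- iteration 4/6 --
  FD 11: (75.399,-15.874) -> (85.86,-19.273) [heading=342, draw]
  FD 11: (85.86,-19.273) -> (96.322,-22.672) [heading=342, draw]
  RT 6: heading 342 -> 336
  -- iteration 5/6 --
  FD 11: (96.322,-22.672) -> (106.371,-27.146) [heading=336, draw]
  FD 11: (106.371,-27.146) -> (116.42,-31.62) [heading=336, draw]
  RT 6: heading 336 -> 330
  -- iteration 6/6 --
  FD 11: (116.42,-31.62) -> (125.946,-37.12) [heading=330, draw]
  FD 11: (125.946,-37.12) -> (135.473,-42.62) [heading=330, draw]
  RT 6: heading 330 -> 324
]
Final: pos=(135.473,-42.62), heading=324, 12 segment(s) drawn

Segment endpoints: x in {10, 21, 32, 42.94, 53.879, 64.639, 75.399, 85.86, 96.322, 106.371, 116.42, 125.946, 135.473}, y in {-42.62, -37.12, -31.62, -27.146, -22.672, -19.273, -15.874, -13.587, -11.3, -10.15, -9}
xmin=10, ymin=-42.62, xmax=135.473, ymax=-9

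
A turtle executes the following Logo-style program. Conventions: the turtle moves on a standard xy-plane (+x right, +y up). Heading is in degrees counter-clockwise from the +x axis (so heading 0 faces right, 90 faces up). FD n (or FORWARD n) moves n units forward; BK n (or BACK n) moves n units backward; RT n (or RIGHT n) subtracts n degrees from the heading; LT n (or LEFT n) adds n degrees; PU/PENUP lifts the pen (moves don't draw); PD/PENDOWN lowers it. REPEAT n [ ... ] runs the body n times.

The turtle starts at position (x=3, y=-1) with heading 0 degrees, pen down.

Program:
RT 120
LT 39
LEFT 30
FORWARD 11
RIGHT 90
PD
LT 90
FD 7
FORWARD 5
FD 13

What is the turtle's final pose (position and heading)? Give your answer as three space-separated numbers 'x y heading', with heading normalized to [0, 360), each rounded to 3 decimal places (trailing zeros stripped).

Answer: 25.656 -28.977 309

Derivation:
Executing turtle program step by step:
Start: pos=(3,-1), heading=0, pen down
RT 120: heading 0 -> 240
LT 39: heading 240 -> 279
LT 30: heading 279 -> 309
FD 11: (3,-1) -> (9.923,-9.549) [heading=309, draw]
RT 90: heading 309 -> 219
PD: pen down
LT 90: heading 219 -> 309
FD 7: (9.923,-9.549) -> (14.328,-14.989) [heading=309, draw]
FD 5: (14.328,-14.989) -> (17.474,-18.874) [heading=309, draw]
FD 13: (17.474,-18.874) -> (25.656,-28.977) [heading=309, draw]
Final: pos=(25.656,-28.977), heading=309, 4 segment(s) drawn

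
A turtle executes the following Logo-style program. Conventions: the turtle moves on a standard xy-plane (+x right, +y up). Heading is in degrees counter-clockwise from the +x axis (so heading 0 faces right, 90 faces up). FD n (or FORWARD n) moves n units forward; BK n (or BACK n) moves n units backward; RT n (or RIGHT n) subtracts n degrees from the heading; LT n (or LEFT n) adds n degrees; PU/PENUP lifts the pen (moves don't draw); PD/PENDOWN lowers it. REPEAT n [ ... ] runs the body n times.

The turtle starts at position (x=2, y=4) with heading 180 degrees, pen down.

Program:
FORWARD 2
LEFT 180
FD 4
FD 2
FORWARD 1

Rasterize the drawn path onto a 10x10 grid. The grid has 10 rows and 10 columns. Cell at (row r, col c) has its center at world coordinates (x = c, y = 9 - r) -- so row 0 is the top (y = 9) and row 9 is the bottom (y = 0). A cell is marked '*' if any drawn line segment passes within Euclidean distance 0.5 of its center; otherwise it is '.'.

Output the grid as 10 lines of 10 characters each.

Segment 0: (2,4) -> (0,4)
Segment 1: (0,4) -> (4,4)
Segment 2: (4,4) -> (6,4)
Segment 3: (6,4) -> (7,4)

Answer: ..........
..........
..........
..........
..........
********..
..........
..........
..........
..........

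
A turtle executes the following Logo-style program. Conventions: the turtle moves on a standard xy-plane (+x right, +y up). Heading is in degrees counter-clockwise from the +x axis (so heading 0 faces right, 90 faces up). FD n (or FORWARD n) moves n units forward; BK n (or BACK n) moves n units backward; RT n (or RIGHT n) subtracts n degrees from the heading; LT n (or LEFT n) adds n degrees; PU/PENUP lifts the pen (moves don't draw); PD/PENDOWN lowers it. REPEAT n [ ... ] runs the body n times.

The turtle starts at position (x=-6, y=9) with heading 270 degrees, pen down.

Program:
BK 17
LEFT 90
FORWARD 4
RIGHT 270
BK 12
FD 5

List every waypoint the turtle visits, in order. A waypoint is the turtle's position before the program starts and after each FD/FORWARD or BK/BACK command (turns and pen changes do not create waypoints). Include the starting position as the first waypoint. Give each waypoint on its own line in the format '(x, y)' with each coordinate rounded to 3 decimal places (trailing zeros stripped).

Answer: (-6, 9)
(-6, 26)
(-2, 26)
(-2, 14)
(-2, 19)

Derivation:
Executing turtle program step by step:
Start: pos=(-6,9), heading=270, pen down
BK 17: (-6,9) -> (-6,26) [heading=270, draw]
LT 90: heading 270 -> 0
FD 4: (-6,26) -> (-2,26) [heading=0, draw]
RT 270: heading 0 -> 90
BK 12: (-2,26) -> (-2,14) [heading=90, draw]
FD 5: (-2,14) -> (-2,19) [heading=90, draw]
Final: pos=(-2,19), heading=90, 4 segment(s) drawn
Waypoints (5 total):
(-6, 9)
(-6, 26)
(-2, 26)
(-2, 14)
(-2, 19)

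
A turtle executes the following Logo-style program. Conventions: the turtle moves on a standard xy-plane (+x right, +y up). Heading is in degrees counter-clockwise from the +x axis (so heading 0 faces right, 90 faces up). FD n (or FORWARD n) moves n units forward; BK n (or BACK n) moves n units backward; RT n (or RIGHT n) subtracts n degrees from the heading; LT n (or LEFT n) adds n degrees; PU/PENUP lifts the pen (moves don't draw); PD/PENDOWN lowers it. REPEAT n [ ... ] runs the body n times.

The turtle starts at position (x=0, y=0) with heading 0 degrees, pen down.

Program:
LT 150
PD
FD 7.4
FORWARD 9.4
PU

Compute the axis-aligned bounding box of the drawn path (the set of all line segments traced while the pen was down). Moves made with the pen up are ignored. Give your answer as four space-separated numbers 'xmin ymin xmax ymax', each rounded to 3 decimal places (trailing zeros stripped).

Answer: -14.549 0 0 8.4

Derivation:
Executing turtle program step by step:
Start: pos=(0,0), heading=0, pen down
LT 150: heading 0 -> 150
PD: pen down
FD 7.4: (0,0) -> (-6.409,3.7) [heading=150, draw]
FD 9.4: (-6.409,3.7) -> (-14.549,8.4) [heading=150, draw]
PU: pen up
Final: pos=(-14.549,8.4), heading=150, 2 segment(s) drawn

Segment endpoints: x in {-14.549, -6.409, 0}, y in {0, 3.7, 8.4}
xmin=-14.549, ymin=0, xmax=0, ymax=8.4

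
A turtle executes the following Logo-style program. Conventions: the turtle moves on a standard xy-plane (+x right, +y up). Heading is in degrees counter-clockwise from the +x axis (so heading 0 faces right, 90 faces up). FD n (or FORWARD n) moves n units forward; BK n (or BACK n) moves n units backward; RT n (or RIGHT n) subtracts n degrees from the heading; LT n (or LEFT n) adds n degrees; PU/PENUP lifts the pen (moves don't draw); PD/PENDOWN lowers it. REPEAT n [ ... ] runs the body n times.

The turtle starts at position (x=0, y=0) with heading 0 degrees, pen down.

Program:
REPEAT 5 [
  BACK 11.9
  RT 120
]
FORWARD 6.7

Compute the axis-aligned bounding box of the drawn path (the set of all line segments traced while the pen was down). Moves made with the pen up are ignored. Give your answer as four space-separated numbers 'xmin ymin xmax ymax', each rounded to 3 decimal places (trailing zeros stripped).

Executing turtle program step by step:
Start: pos=(0,0), heading=0, pen down
REPEAT 5 [
  -- iteration 1/5 --
  BK 11.9: (0,0) -> (-11.9,0) [heading=0, draw]
  RT 120: heading 0 -> 240
  -- iteration 2/5 --
  BK 11.9: (-11.9,0) -> (-5.95,10.306) [heading=240, draw]
  RT 120: heading 240 -> 120
  -- iteration 3/5 --
  BK 11.9: (-5.95,10.306) -> (0,0) [heading=120, draw]
  RT 120: heading 120 -> 0
  -- iteration 4/5 --
  BK 11.9: (0,0) -> (-11.9,0) [heading=0, draw]
  RT 120: heading 0 -> 240
  -- iteration 5/5 --
  BK 11.9: (-11.9,0) -> (-5.95,10.306) [heading=240, draw]
  RT 120: heading 240 -> 120
]
FD 6.7: (-5.95,10.306) -> (-9.3,16.108) [heading=120, draw]
Final: pos=(-9.3,16.108), heading=120, 6 segment(s) drawn

Segment endpoints: x in {-11.9, -11.9, -9.3, -5.95, -5.95, 0, 0}, y in {0, 0, 0, 10.306, 10.306, 16.108}
xmin=-11.9, ymin=0, xmax=0, ymax=16.108

Answer: -11.9 0 0 16.108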